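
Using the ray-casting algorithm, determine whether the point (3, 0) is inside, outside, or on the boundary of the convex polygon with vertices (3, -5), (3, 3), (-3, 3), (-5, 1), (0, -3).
The point (3, 0) lies on the polygon boundary

Boundary check: the query satisfies the collinearity and bounding-box conditions for some polygon edge, so it lies exactly on the boundary.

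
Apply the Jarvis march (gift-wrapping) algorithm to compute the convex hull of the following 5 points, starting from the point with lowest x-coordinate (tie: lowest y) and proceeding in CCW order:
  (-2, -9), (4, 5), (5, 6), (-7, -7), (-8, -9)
Hull (CCW) = [(-8, -9), (-2, -9), (5, 6), (4, 5), (-7, -7)]

Jarvis march: at each step, from the current hull vertex p, select the next vertex q as the point such that every other point lies strictly to the left of (or on) the directed line p → q. (Equivalently: for every other point r, the cross product (q − p) × (r − p) ≥ 0.)
Starting point (lowest x, tie lowest y): (-8, -9). Wrap until returning to start. Resulting hull: (-8, -9), (-2, -9), (5, 6), (4, 5), (-7, -7).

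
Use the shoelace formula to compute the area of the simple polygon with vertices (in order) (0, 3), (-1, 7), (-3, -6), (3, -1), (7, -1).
Area = 38

Shoelace formula: Area = (1/2) |Σ_i (x_i · y_{i+1} − x_{i+1} · y_i)| (indices mod n). Compute each cross term:
  (0)(7) − (-1)(3) = 3
  (-1)(-6) − (-3)(7) = 27
  (-3)(-1) − (3)(-6) = 21
  (3)(-1) − (7)(-1) = 4
  (7)(3) − (0)(-1) = 21
Sum = 76, so (signed) Area = 76/2 = 38, |Area| = 38.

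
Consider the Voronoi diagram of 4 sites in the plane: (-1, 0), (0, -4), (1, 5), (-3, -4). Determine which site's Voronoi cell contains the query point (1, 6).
Nearest site = (1, 5)

The Voronoi cell of site s contains exactly those query points closer to s than to any other site. Compute squared distances from q = (1, 6) to each site:
  (1 − 1)² + (5 − 6)² = 1
  (-1 − 1)² + (0 − 6)² = 40
  (0 − 1)² + (-4 − 6)² = 101
  (-3 − 1)² + (-4 − 6)² = 116
Minimum is attained by (1, 5), so q lies in its Voronoi cell.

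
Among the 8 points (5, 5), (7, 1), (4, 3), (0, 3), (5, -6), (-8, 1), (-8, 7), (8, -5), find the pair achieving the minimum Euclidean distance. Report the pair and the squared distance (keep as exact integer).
Pair = ((5, 5), (4, 3)); squared distance = 5

Compute all C(8, 2) = 28 pairwise squared distances (x_i − x_j)² + (y_i − y_j)². The minimum is 5, attained by the pair ((5, 5), (4, 3)).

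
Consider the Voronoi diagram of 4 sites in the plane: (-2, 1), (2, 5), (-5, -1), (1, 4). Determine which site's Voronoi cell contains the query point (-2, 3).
Nearest site = (-2, 1)

The Voronoi cell of site s contains exactly those query points closer to s than to any other site. Compute squared distances from q = (-2, 3) to each site:
  (-2 − -2)² + (1 − 3)² = 4
  (1 − -2)² + (4 − 3)² = 10
  (2 − -2)² + (5 − 3)² = 20
  (-5 − -2)² + (-1 − 3)² = 25
Minimum is attained by (-2, 1), so q lies in its Voronoi cell.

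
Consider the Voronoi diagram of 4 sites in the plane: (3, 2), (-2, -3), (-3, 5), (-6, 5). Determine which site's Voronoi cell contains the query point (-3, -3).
Nearest site = (-2, -3)

The Voronoi cell of site s contains exactly those query points closer to s than to any other site. Compute squared distances from q = (-3, -3) to each site:
  (-2 − -3)² + (-3 − -3)² = 1
  (3 − -3)² + (2 − -3)² = 61
  (-3 − -3)² + (5 − -3)² = 64
  (-6 − -3)² + (5 − -3)² = 73
Minimum is attained by (-2, -3), so q lies in its Voronoi cell.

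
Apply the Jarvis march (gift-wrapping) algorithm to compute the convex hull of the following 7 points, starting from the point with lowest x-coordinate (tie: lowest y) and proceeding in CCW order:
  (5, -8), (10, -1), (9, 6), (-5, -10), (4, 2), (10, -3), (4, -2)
Hull (CCW) = [(-5, -10), (5, -8), (10, -3), (10, -1), (9, 6), (4, 2)]

Jarvis march: at each step, from the current hull vertex p, select the next vertex q as the point such that every other point lies strictly to the left of (or on) the directed line p → q. (Equivalently: for every other point r, the cross product (q − p) × (r − p) ≥ 0.)
Starting point (lowest x, tie lowest y): (-5, -10). Wrap until returning to start. Resulting hull: (-5, -10), (5, -8), (10, -3), (10, -1), (9, 6), (4, 2).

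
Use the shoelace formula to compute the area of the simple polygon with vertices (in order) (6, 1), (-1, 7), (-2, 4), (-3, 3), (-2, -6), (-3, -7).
Area = 59

Shoelace formula: Area = (1/2) |Σ_i (x_i · y_{i+1} − x_{i+1} · y_i)| (indices mod n). Compute each cross term:
  (6)(7) − (-1)(1) = 43
  (-1)(4) − (-2)(7) = 10
  (-2)(3) − (-3)(4) = 6
  (-3)(-6) − (-2)(3) = 24
  (-2)(-7) − (-3)(-6) = -4
  (-3)(1) − (6)(-7) = 39
Sum = 118, so (signed) Area = 118/2 = 59, |Area| = 59.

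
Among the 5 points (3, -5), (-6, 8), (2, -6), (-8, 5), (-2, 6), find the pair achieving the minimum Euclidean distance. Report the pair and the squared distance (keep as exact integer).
Pair = ((3, -5), (2, -6)); squared distance = 2

Compute all C(5, 2) = 10 pairwise squared distances (x_i − x_j)² + (y_i − y_j)². The minimum is 2, attained by the pair ((3, -5), (2, -6)).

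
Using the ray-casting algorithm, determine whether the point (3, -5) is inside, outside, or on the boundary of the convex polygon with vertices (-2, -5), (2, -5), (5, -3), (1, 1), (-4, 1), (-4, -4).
The point (3, -5) lies strictly outside the polygon

Cast a horizontal ray to the right from the query point and count how many polygon edges it crosses (each edge strictly once or zero times, handled with the usual half-open convention). 
Parity of crossings → even ⇒ outside.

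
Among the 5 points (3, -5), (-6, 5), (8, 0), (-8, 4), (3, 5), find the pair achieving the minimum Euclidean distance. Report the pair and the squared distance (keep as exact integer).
Pair = ((-6, 5), (-8, 4)); squared distance = 5

Compute all C(5, 2) = 10 pairwise squared distances (x_i − x_j)² + (y_i − y_j)². The minimum is 5, attained by the pair ((-6, 5), (-8, 4)).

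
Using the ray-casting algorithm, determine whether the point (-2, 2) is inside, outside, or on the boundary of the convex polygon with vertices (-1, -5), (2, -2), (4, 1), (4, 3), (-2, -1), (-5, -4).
The point (-2, 2) lies strictly outside the polygon

Cast a horizontal ray to the right from the query point and count how many polygon edges it crosses (each edge strictly once or zero times, handled with the usual half-open convention). 
Parity of crossings → even ⇒ outside.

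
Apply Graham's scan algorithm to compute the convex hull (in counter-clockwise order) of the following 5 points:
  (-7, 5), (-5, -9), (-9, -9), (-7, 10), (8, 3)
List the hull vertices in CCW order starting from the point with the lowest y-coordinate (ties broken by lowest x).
Hull (CCW) = [(-9, -9), (-5, -9), (8, 3), (-7, 10)]

Graham scan procedure:
  1. Find the pivot p₀ = point with lowest y (tie → lowest x): (-9, -9).
  2. Sort the remaining points by polar angle around p₀.
  3. Walk through sorted points, maintaining a stack; pop the top while the last three entries make a non-left turn (cross product ≤ 0).
  4. Final stack is the convex hull in CCW order: (-9, -9), (-5, -9), (8, 3), (-7, 10).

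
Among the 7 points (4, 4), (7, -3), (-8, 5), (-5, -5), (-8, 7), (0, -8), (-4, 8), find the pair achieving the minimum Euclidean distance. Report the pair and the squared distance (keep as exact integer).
Pair = ((-8, 5), (-8, 7)); squared distance = 4

Compute all C(7, 2) = 21 pairwise squared distances (x_i − x_j)² + (y_i − y_j)². The minimum is 4, attained by the pair ((-8, 5), (-8, 7)).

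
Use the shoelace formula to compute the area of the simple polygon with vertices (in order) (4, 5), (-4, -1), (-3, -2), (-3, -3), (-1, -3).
Area = 37/2

Shoelace formula: Area = (1/2) |Σ_i (x_i · y_{i+1} − x_{i+1} · y_i)| (indices mod n). Compute each cross term:
  (4)(-1) − (-4)(5) = 16
  (-4)(-2) − (-3)(-1) = 5
  (-3)(-3) − (-3)(-2) = 3
  (-3)(-3) − (-1)(-3) = 6
  (-1)(5) − (4)(-3) = 7
Sum = 37, so (signed) Area = 37/2 = 37/2, |Area| = 37/2.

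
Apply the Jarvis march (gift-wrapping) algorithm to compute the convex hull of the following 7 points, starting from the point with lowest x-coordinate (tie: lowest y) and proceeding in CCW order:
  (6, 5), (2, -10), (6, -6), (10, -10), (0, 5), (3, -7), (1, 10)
Hull (CCW) = [(0, 5), (2, -10), (10, -10), (6, 5), (1, 10)]

Jarvis march: at each step, from the current hull vertex p, select the next vertex q as the point such that every other point lies strictly to the left of (or on) the directed line p → q. (Equivalently: for every other point r, the cross product (q − p) × (r − p) ≥ 0.)
Starting point (lowest x, tie lowest y): (0, 5). Wrap until returning to start. Resulting hull: (0, 5), (2, -10), (10, -10), (6, 5), (1, 10).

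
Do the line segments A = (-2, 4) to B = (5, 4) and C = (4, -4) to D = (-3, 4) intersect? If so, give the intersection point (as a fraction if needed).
No (intersection of containing lines falls outside at least one segment)

Parametrize and solve: t = -1/7, s = 1. At least one of these is outside [0, 1], so the segments do not intersect.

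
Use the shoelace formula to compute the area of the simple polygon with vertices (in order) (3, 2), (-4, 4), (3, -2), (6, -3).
Area = 20

Shoelace formula: Area = (1/2) |Σ_i (x_i · y_{i+1} − x_{i+1} · y_i)| (indices mod n). Compute each cross term:
  (3)(4) − (-4)(2) = 20
  (-4)(-2) − (3)(4) = -4
  (3)(-3) − (6)(-2) = 3
  (6)(2) − (3)(-3) = 21
Sum = 40, so (signed) Area = 40/2 = 20, |Area| = 20.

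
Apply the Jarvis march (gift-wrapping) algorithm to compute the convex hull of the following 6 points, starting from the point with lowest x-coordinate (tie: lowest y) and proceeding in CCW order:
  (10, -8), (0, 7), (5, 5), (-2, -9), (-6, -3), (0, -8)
Hull (CCW) = [(-6, -3), (-2, -9), (10, -8), (5, 5), (0, 7)]

Jarvis march: at each step, from the current hull vertex p, select the next vertex q as the point such that every other point lies strictly to the left of (or on) the directed line p → q. (Equivalently: for every other point r, the cross product (q − p) × (r − p) ≥ 0.)
Starting point (lowest x, tie lowest y): (-6, -3). Wrap until returning to start. Resulting hull: (-6, -3), (-2, -9), (10, -8), (5, 5), (0, 7).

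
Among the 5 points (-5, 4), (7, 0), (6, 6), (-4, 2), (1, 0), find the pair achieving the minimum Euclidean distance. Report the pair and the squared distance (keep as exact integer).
Pair = ((-5, 4), (-4, 2)); squared distance = 5

Compute all C(5, 2) = 10 pairwise squared distances (x_i − x_j)² + (y_i − y_j)². The minimum is 5, attained by the pair ((-5, 4), (-4, 2)).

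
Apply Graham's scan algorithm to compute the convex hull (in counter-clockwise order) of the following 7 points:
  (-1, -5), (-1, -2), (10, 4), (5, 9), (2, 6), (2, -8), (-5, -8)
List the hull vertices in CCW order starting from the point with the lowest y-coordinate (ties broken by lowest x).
Hull (CCW) = [(-5, -8), (2, -8), (10, 4), (5, 9), (2, 6)]

Graham scan procedure:
  1. Find the pivot p₀ = point with lowest y (tie → lowest x): (-5, -8).
  2. Sort the remaining points by polar angle around p₀.
  3. Walk through sorted points, maintaining a stack; pop the top while the last three entries make a non-left turn (cross product ≤ 0).
  4. Final stack is the convex hull in CCW order: (-5, -8), (2, -8), (10, 4), (5, 9), (2, 6).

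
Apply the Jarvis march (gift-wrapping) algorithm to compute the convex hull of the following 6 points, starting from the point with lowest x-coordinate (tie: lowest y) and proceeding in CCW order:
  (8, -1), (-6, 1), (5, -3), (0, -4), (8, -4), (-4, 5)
Hull (CCW) = [(-6, 1), (0, -4), (8, -4), (8, -1), (-4, 5)]

Jarvis march: at each step, from the current hull vertex p, select the next vertex q as the point such that every other point lies strictly to the left of (or on) the directed line p → q. (Equivalently: for every other point r, the cross product (q − p) × (r − p) ≥ 0.)
Starting point (lowest x, tie lowest y): (-6, 1). Wrap until returning to start. Resulting hull: (-6, 1), (0, -4), (8, -4), (8, -1), (-4, 5).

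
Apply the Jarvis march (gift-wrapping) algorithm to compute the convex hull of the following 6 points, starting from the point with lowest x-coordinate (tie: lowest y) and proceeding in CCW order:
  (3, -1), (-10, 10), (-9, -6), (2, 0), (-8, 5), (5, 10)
Hull (CCW) = [(-10, 10), (-9, -6), (3, -1), (5, 10)]

Jarvis march: at each step, from the current hull vertex p, select the next vertex q as the point such that every other point lies strictly to the left of (or on) the directed line p → q. (Equivalently: for every other point r, the cross product (q − p) × (r − p) ≥ 0.)
Starting point (lowest x, tie lowest y): (-10, 10). Wrap until returning to start. Resulting hull: (-10, 10), (-9, -6), (3, -1), (5, 10).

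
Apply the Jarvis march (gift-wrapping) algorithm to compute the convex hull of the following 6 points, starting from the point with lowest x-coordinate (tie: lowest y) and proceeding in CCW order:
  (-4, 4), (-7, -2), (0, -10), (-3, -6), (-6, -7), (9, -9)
Hull (CCW) = [(-7, -2), (-6, -7), (0, -10), (9, -9), (-4, 4)]

Jarvis march: at each step, from the current hull vertex p, select the next vertex q as the point such that every other point lies strictly to the left of (or on) the directed line p → q. (Equivalently: for every other point r, the cross product (q − p) × (r − p) ≥ 0.)
Starting point (lowest x, tie lowest y): (-7, -2). Wrap until returning to start. Resulting hull: (-7, -2), (-6, -7), (0, -10), (9, -9), (-4, 4).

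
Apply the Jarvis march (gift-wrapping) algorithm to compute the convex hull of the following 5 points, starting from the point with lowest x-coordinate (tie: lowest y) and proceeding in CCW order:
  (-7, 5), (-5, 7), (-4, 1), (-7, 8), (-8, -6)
Hull (CCW) = [(-8, -6), (-4, 1), (-5, 7), (-7, 8)]

Jarvis march: at each step, from the current hull vertex p, select the next vertex q as the point such that every other point lies strictly to the left of (or on) the directed line p → q. (Equivalently: for every other point r, the cross product (q − p) × (r − p) ≥ 0.)
Starting point (lowest x, tie lowest y): (-8, -6). Wrap until returning to start. Resulting hull: (-8, -6), (-4, 1), (-5, 7), (-7, 8).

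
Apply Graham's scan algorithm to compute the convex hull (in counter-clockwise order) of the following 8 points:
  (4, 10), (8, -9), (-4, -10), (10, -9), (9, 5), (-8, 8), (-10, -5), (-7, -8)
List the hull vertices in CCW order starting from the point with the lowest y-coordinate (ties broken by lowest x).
Hull (CCW) = [(-4, -10), (10, -9), (9, 5), (4, 10), (-8, 8), (-10, -5), (-7, -8)]

Graham scan procedure:
  1. Find the pivot p₀ = point with lowest y (tie → lowest x): (-4, -10).
  2. Sort the remaining points by polar angle around p₀.
  3. Walk through sorted points, maintaining a stack; pop the top while the last three entries make a non-left turn (cross product ≤ 0).
  4. Final stack is the convex hull in CCW order: (-4, -10), (10, -9), (9, 5), (4, 10), (-8, 8), (-10, -5), (-7, -8).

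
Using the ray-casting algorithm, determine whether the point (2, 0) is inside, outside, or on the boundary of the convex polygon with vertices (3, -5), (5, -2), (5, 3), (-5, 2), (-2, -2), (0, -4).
The point (2, 0) lies strictly inside the polygon

Cast a horizontal ray to the right from the query point and count how many polygon edges it crosses (each edge strictly once or zero times, handled with the usual half-open convention). 
Parity of crossings → odd ⇒ inside.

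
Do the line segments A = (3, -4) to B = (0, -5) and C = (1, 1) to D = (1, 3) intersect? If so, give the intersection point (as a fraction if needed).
No (intersection of containing lines falls outside at least one segment)

Parametrize and solve: t = 2/3, s = -17/6. At least one of these is outside [0, 1], so the segments do not intersect.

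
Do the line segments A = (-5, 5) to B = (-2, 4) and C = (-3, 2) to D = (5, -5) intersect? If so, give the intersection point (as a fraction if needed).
No (intersection of containing lines falls outside at least one segment)

Parametrize and solve: t = -10/13, s = -7/13. At least one of these is outside [0, 1], so the segments do not intersect.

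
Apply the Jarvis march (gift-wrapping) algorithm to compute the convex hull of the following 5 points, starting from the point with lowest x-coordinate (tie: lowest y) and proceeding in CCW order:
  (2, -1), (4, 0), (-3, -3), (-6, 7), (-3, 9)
Hull (CCW) = [(-6, 7), (-3, -3), (2, -1), (4, 0), (-3, 9)]

Jarvis march: at each step, from the current hull vertex p, select the next vertex q as the point such that every other point lies strictly to the left of (or on) the directed line p → q. (Equivalently: for every other point r, the cross product (q − p) × (r − p) ≥ 0.)
Starting point (lowest x, tie lowest y): (-6, 7). Wrap until returning to start. Resulting hull: (-6, 7), (-3, -3), (2, -1), (4, 0), (-3, 9).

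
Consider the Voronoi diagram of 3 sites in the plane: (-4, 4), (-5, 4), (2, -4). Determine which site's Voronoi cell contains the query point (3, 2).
Nearest site = (2, -4)

The Voronoi cell of site s contains exactly those query points closer to s than to any other site. Compute squared distances from q = (3, 2) to each site:
  (2 − 3)² + (-4 − 2)² = 37
  (-4 − 3)² + (4 − 2)² = 53
  (-5 − 3)² + (4 − 2)² = 68
Minimum is attained by (2, -4), so q lies in its Voronoi cell.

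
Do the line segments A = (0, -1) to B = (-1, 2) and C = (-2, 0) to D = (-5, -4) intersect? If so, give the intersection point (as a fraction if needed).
No (intersection of containing lines falls outside at least one segment)

Parametrize and solve: t = 11/13, s = -5/13. At least one of these is outside [0, 1], so the segments do not intersect.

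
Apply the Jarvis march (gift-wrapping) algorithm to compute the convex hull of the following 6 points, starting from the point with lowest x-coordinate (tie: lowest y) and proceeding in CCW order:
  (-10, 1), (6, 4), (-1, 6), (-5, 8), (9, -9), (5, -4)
Hull (CCW) = [(-10, 1), (9, -9), (6, 4), (-5, 8)]

Jarvis march: at each step, from the current hull vertex p, select the next vertex q as the point such that every other point lies strictly to the left of (or on) the directed line p → q. (Equivalently: for every other point r, the cross product (q − p) × (r − p) ≥ 0.)
Starting point (lowest x, tie lowest y): (-10, 1). Wrap until returning to start. Resulting hull: (-10, 1), (9, -9), (6, 4), (-5, 8).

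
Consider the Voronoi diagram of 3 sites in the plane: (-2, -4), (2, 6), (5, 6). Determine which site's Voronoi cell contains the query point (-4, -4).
Nearest site = (-2, -4)

The Voronoi cell of site s contains exactly those query points closer to s than to any other site. Compute squared distances from q = (-4, -4) to each site:
  (-2 − -4)² + (-4 − -4)² = 4
  (2 − -4)² + (6 − -4)² = 136
  (5 − -4)² + (6 − -4)² = 181
Minimum is attained by (-2, -4), so q lies in its Voronoi cell.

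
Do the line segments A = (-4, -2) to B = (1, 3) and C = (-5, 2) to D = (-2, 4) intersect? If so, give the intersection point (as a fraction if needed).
No (intersection of containing lines falls outside at least one segment)

Parametrize and solve: t = 14/5, s = 5. At least one of these is outside [0, 1], so the segments do not intersect.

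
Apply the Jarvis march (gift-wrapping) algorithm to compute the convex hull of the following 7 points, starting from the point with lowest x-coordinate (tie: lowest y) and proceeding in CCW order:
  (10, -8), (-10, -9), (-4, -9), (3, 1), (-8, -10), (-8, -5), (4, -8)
Hull (CCW) = [(-10, -9), (-8, -10), (10, -8), (3, 1), (-8, -5)]

Jarvis march: at each step, from the current hull vertex p, select the next vertex q as the point such that every other point lies strictly to the left of (or on) the directed line p → q. (Equivalently: for every other point r, the cross product (q − p) × (r − p) ≥ 0.)
Starting point (lowest x, tie lowest y): (-10, -9). Wrap until returning to start. Resulting hull: (-10, -9), (-8, -10), (10, -8), (3, 1), (-8, -5).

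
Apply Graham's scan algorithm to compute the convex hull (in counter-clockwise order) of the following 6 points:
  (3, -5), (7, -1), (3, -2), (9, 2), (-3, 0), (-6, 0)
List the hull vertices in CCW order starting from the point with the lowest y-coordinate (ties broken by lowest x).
Hull (CCW) = [(3, -5), (7, -1), (9, 2), (-6, 0)]

Graham scan procedure:
  1. Find the pivot p₀ = point with lowest y (tie → lowest x): (3, -5).
  2. Sort the remaining points by polar angle around p₀.
  3. Walk through sorted points, maintaining a stack; pop the top while the last three entries make a non-left turn (cross product ≤ 0).
  4. Final stack is the convex hull in CCW order: (3, -5), (7, -1), (9, 2), (-6, 0).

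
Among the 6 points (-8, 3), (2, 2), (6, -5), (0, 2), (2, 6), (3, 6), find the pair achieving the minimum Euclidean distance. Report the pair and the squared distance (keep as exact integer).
Pair = ((2, 6), (3, 6)); squared distance = 1

Compute all C(6, 2) = 15 pairwise squared distances (x_i − x_j)² + (y_i − y_j)². The minimum is 1, attained by the pair ((2, 6), (3, 6)).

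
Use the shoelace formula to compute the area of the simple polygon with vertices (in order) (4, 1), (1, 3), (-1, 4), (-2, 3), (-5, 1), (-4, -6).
Area = 45

Shoelace formula: Area = (1/2) |Σ_i (x_i · y_{i+1} − x_{i+1} · y_i)| (indices mod n). Compute each cross term:
  (4)(3) − (1)(1) = 11
  (1)(4) − (-1)(3) = 7
  (-1)(3) − (-2)(4) = 5
  (-2)(1) − (-5)(3) = 13
  (-5)(-6) − (-4)(1) = 34
  (-4)(1) − (4)(-6) = 20
Sum = 90, so (signed) Area = 90/2 = 45, |Area| = 45.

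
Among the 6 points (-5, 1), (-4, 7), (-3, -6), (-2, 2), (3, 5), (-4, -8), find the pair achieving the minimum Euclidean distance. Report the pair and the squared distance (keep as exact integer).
Pair = ((-3, -6), (-4, -8)); squared distance = 5

Compute all C(6, 2) = 15 pairwise squared distances (x_i − x_j)² + (y_i − y_j)². The minimum is 5, attained by the pair ((-3, -6), (-4, -8)).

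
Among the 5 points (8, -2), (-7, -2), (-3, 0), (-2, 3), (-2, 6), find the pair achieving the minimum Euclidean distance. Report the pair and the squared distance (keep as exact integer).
Pair = ((-2, 3), (-2, 6)); squared distance = 9

Compute all C(5, 2) = 10 pairwise squared distances (x_i − x_j)² + (y_i − y_j)². The minimum is 9, attained by the pair ((-2, 3), (-2, 6)).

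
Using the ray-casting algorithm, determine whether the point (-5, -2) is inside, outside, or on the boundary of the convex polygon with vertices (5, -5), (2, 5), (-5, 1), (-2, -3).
The point (-5, -2) lies strictly outside the polygon

Cast a horizontal ray to the right from the query point and count how many polygon edges it crosses (each edge strictly once or zero times, handled with the usual half-open convention). 
Parity of crossings → even ⇒ outside.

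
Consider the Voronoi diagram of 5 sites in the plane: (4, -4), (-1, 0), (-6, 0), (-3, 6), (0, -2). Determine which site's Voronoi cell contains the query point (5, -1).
Nearest site = (4, -4)

The Voronoi cell of site s contains exactly those query points closer to s than to any other site. Compute squared distances from q = (5, -1) to each site:
  (4 − 5)² + (-4 − -1)² = 10
  (0 − 5)² + (-2 − -1)² = 26
  (-1 − 5)² + (0 − -1)² = 37
  (-3 − 5)² + (6 − -1)² = 113
  (-6 − 5)² + (0 − -1)² = 122
Minimum is attained by (4, -4), so q lies in its Voronoi cell.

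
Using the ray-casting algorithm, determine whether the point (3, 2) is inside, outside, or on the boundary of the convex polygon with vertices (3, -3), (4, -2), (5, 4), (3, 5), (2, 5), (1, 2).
The point (3, 2) lies strictly inside the polygon

Cast a horizontal ray to the right from the query point and count how many polygon edges it crosses (each edge strictly once or zero times, handled with the usual half-open convention). 
Parity of crossings → odd ⇒ inside.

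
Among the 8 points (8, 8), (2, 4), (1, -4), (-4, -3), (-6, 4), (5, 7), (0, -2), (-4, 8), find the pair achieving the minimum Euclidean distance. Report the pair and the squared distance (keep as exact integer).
Pair = ((1, -4), (0, -2)); squared distance = 5

Compute all C(8, 2) = 28 pairwise squared distances (x_i − x_j)² + (y_i − y_j)². The minimum is 5, attained by the pair ((1, -4), (0, -2)).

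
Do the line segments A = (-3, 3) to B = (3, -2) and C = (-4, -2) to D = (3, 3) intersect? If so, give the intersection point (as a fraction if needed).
Yes; intersection at (-3/13, 9/13) (t = 6/13 on AB, s = 7/13 on CD)

Parametrize AB as A + t(B − A) = (-3 + 6 t, 3 + -5 t) and CD as C + s(D − C) = (-4 + 7 s, -2 + 5 s). Solve the linear system for (t, s). Determinant = -65 ≠ 0, so a unique intersection of the containing lines exists. Solution: t = 6/13, s = 7/13 — both in [0, 1], so the segments cross. Intersection point: (-3/13, 9/13).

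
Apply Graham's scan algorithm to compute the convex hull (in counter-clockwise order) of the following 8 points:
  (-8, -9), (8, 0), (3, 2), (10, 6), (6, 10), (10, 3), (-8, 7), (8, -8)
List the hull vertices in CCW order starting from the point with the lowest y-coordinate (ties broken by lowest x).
Hull (CCW) = [(-8, -9), (8, -8), (10, 3), (10, 6), (6, 10), (-8, 7)]

Graham scan procedure:
  1. Find the pivot p₀ = point with lowest y (tie → lowest x): (-8, -9).
  2. Sort the remaining points by polar angle around p₀.
  3. Walk through sorted points, maintaining a stack; pop the top while the last three entries make a non-left turn (cross product ≤ 0).
  4. Final stack is the convex hull in CCW order: (-8, -9), (8, -8), (10, 3), (10, 6), (6, 10), (-8, 7).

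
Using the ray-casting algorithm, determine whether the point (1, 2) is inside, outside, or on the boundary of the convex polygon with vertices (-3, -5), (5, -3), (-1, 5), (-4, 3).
The point (1, 2) lies strictly inside the polygon

Cast a horizontal ray to the right from the query point and count how many polygon edges it crosses (each edge strictly once or zero times, handled with the usual half-open convention). 
Parity of crossings → odd ⇒ inside.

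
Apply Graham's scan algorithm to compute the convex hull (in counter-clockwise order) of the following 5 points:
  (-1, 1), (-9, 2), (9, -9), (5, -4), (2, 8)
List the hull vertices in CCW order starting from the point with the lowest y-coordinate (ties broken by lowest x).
Hull (CCW) = [(9, -9), (2, 8), (-9, 2)]

Graham scan procedure:
  1. Find the pivot p₀ = point with lowest y (tie → lowest x): (9, -9).
  2. Sort the remaining points by polar angle around p₀.
  3. Walk through sorted points, maintaining a stack; pop the top while the last three entries make a non-left turn (cross product ≤ 0).
  4. Final stack is the convex hull in CCW order: (9, -9), (2, 8), (-9, 2).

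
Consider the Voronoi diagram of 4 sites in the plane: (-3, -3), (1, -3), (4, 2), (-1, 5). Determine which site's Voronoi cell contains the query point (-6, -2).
Nearest site = (-3, -3)

The Voronoi cell of site s contains exactly those query points closer to s than to any other site. Compute squared distances from q = (-6, -2) to each site:
  (-3 − -6)² + (-3 − -2)² = 10
  (1 − -6)² + (-3 − -2)² = 50
  (-1 − -6)² + (5 − -2)² = 74
  (4 − -6)² + (2 − -2)² = 116
Minimum is attained by (-3, -3), so q lies in its Voronoi cell.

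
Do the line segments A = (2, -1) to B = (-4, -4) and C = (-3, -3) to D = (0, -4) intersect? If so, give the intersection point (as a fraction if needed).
Yes; intersection at (-12/5, -16/5) (t = 11/15 on AB, s = 1/5 on CD)

Parametrize AB as A + t(B − A) = (2 + -6 t, -1 + -3 t) and CD as C + s(D − C) = (-3 + 3 s, -3 + -1 s). Solve the linear system for (t, s). Determinant = -15 ≠ 0, so a unique intersection of the containing lines exists. Solution: t = 11/15, s = 1/5 — both in [0, 1], so the segments cross. Intersection point: (-12/5, -16/5).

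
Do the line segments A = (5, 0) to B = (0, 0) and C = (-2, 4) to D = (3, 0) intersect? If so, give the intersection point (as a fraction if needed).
Yes; intersection at (3, 0) (t = 2/5 on AB, s = 1 on CD)

Parametrize AB as A + t(B − A) = (5 + -5 t, 0 + 0 t) and CD as C + s(D − C) = (-2 + 5 s, 4 + -4 s). Solve the linear system for (t, s). Determinant = -20 ≠ 0, so a unique intersection of the containing lines exists. Solution: t = 2/5, s = 1 — both in [0, 1], so the segments cross. Intersection point: (3, 0).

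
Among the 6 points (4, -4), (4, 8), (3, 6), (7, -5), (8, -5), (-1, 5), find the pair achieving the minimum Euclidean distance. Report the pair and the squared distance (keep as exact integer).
Pair = ((7, -5), (8, -5)); squared distance = 1

Compute all C(6, 2) = 15 pairwise squared distances (x_i − x_j)² + (y_i − y_j)². The minimum is 1, attained by the pair ((7, -5), (8, -5)).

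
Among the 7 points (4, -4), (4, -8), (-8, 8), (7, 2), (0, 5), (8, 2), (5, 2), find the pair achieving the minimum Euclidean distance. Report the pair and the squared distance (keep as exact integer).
Pair = ((7, 2), (8, 2)); squared distance = 1

Compute all C(7, 2) = 21 pairwise squared distances (x_i − x_j)² + (y_i − y_j)². The minimum is 1, attained by the pair ((7, 2), (8, 2)).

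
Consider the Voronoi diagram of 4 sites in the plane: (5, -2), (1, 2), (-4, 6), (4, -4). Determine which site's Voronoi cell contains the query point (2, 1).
Nearest site = (1, 2)

The Voronoi cell of site s contains exactly those query points closer to s than to any other site. Compute squared distances from q = (2, 1) to each site:
  (1 − 2)² + (2 − 1)² = 2
  (5 − 2)² + (-2 − 1)² = 18
  (4 − 2)² + (-4 − 1)² = 29
  (-4 − 2)² + (6 − 1)² = 61
Minimum is attained by (1, 2), so q lies in its Voronoi cell.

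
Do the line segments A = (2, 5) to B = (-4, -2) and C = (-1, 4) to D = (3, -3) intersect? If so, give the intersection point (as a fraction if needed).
Yes; intersection at (-1/7, 5/2) (t = 5/14 on AB, s = 3/14 on CD)

Parametrize AB as A + t(B − A) = (2 + -6 t, 5 + -7 t) and CD as C + s(D − C) = (-1 + 4 s, 4 + -7 s). Solve the linear system for (t, s). Determinant = -70 ≠ 0, so a unique intersection of the containing lines exists. Solution: t = 5/14, s = 3/14 — both in [0, 1], so the segments cross. Intersection point: (-1/7, 5/2).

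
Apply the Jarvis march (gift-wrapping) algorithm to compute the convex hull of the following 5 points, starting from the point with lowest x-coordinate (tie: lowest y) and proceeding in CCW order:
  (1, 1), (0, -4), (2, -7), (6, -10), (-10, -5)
Hull (CCW) = [(-10, -5), (6, -10), (1, 1)]

Jarvis march: at each step, from the current hull vertex p, select the next vertex q as the point such that every other point lies strictly to the left of (or on) the directed line p → q. (Equivalently: for every other point r, the cross product (q − p) × (r − p) ≥ 0.)
Starting point (lowest x, tie lowest y): (-10, -5). Wrap until returning to start. Resulting hull: (-10, -5), (6, -10), (1, 1).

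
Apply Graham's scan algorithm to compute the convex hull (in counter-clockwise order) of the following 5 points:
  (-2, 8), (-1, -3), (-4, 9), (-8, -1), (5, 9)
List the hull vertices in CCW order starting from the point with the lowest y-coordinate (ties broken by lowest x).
Hull (CCW) = [(-1, -3), (5, 9), (-4, 9), (-8, -1)]

Graham scan procedure:
  1. Find the pivot p₀ = point with lowest y (tie → lowest x): (-1, -3).
  2. Sort the remaining points by polar angle around p₀.
  3. Walk through sorted points, maintaining a stack; pop the top while the last three entries make a non-left turn (cross product ≤ 0).
  4. Final stack is the convex hull in CCW order: (-1, -3), (5, 9), (-4, 9), (-8, -1).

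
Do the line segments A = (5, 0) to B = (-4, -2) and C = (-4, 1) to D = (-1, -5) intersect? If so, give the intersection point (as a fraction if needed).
Yes; intersection at (-53/20, -17/10) (t = 17/20 on AB, s = 9/20 on CD)

Parametrize AB as A + t(B − A) = (5 + -9 t, 0 + -2 t) and CD as C + s(D − C) = (-4 + 3 s, 1 + -6 s). Solve the linear system for (t, s). Determinant = -60 ≠ 0, so a unique intersection of the containing lines exists. Solution: t = 17/20, s = 9/20 — both in [0, 1], so the segments cross. Intersection point: (-53/20, -17/10).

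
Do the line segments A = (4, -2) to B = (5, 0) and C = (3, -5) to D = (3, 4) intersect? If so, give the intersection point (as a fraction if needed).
No (intersection of containing lines falls outside at least one segment)

Parametrize and solve: t = -1, s = 1/9. At least one of these is outside [0, 1], so the segments do not intersect.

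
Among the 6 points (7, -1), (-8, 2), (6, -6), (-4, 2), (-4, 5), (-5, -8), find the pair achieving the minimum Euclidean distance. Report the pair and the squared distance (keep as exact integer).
Pair = ((-4, 2), (-4, 5)); squared distance = 9

Compute all C(6, 2) = 15 pairwise squared distances (x_i − x_j)² + (y_i − y_j)². The minimum is 9, attained by the pair ((-4, 2), (-4, 5)).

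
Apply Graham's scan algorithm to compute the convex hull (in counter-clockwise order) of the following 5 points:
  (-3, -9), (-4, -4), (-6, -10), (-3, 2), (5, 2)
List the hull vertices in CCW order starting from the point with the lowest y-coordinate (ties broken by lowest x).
Hull (CCW) = [(-6, -10), (-3, -9), (5, 2), (-3, 2)]

Graham scan procedure:
  1. Find the pivot p₀ = point with lowest y (tie → lowest x): (-6, -10).
  2. Sort the remaining points by polar angle around p₀.
  3. Walk through sorted points, maintaining a stack; pop the top while the last three entries make a non-left turn (cross product ≤ 0).
  4. Final stack is the convex hull in CCW order: (-6, -10), (-3, -9), (5, 2), (-3, 2).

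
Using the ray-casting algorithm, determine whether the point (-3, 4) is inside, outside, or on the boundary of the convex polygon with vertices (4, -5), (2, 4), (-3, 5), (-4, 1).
The point (-3, 4) lies strictly inside the polygon

Cast a horizontal ray to the right from the query point and count how many polygon edges it crosses (each edge strictly once or zero times, handled with the usual half-open convention). 
Parity of crossings → odd ⇒ inside.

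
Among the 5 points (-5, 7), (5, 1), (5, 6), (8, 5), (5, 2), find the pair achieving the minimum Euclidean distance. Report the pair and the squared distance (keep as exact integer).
Pair = ((5, 1), (5, 2)); squared distance = 1

Compute all C(5, 2) = 10 pairwise squared distances (x_i − x_j)² + (y_i − y_j)². The minimum is 1, attained by the pair ((5, 1), (5, 2)).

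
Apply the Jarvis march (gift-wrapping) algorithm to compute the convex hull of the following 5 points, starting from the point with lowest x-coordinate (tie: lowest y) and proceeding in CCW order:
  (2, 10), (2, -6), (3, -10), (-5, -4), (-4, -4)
Hull (CCW) = [(-5, -4), (3, -10), (2, 10)]

Jarvis march: at each step, from the current hull vertex p, select the next vertex q as the point such that every other point lies strictly to the left of (or on) the directed line p → q. (Equivalently: for every other point r, the cross product (q − p) × (r − p) ≥ 0.)
Starting point (lowest x, tie lowest y): (-5, -4). Wrap until returning to start. Resulting hull: (-5, -4), (3, -10), (2, 10).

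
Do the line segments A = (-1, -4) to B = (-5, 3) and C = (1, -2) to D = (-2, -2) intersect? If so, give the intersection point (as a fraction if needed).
No (intersection of containing lines falls outside at least one segment)

Parametrize and solve: t = 2/7, s = 22/21. At least one of these is outside [0, 1], so the segments do not intersect.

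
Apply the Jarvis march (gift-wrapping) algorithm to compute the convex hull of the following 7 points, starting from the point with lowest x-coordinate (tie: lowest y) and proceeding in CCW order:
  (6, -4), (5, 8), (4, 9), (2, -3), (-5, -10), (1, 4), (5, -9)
Hull (CCW) = [(-5, -10), (5, -9), (6, -4), (5, 8), (4, 9), (1, 4)]

Jarvis march: at each step, from the current hull vertex p, select the next vertex q as the point such that every other point lies strictly to the left of (or on) the directed line p → q. (Equivalently: for every other point r, the cross product (q − p) × (r − p) ≥ 0.)
Starting point (lowest x, tie lowest y): (-5, -10). Wrap until returning to start. Resulting hull: (-5, -10), (5, -9), (6, -4), (5, 8), (4, 9), (1, 4).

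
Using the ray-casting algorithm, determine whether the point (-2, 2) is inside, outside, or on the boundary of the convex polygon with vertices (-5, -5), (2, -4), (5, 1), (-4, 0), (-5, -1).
The point (-2, 2) lies strictly outside the polygon

Cast a horizontal ray to the right from the query point and count how many polygon edges it crosses (each edge strictly once or zero times, handled with the usual half-open convention). 
Parity of crossings → even ⇒ outside.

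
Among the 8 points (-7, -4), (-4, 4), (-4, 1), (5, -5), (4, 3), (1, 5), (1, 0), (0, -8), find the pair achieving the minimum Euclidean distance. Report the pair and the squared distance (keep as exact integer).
Pair = ((-4, 4), (-4, 1)); squared distance = 9

Compute all C(8, 2) = 28 pairwise squared distances (x_i − x_j)² + (y_i − y_j)². The minimum is 9, attained by the pair ((-4, 4), (-4, 1)).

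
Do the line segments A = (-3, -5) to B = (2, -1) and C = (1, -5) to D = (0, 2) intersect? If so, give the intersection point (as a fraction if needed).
Yes; intersection at (23/39, -83/39) (t = 28/39 on AB, s = 16/39 on CD)

Parametrize AB as A + t(B − A) = (-3 + 5 t, -5 + 4 t) and CD as C + s(D − C) = (1 + -1 s, -5 + 7 s). Solve the linear system for (t, s). Determinant = -39 ≠ 0, so a unique intersection of the containing lines exists. Solution: t = 28/39, s = 16/39 — both in [0, 1], so the segments cross. Intersection point: (23/39, -83/39).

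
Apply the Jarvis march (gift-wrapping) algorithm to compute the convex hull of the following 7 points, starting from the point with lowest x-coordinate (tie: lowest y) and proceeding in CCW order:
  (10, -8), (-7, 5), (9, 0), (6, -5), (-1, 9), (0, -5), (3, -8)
Hull (CCW) = [(-7, 5), (0, -5), (3, -8), (10, -8), (9, 0), (-1, 9)]

Jarvis march: at each step, from the current hull vertex p, select the next vertex q as the point such that every other point lies strictly to the left of (or on) the directed line p → q. (Equivalently: for every other point r, the cross product (q − p) × (r − p) ≥ 0.)
Starting point (lowest x, tie lowest y): (-7, 5). Wrap until returning to start. Resulting hull: (-7, 5), (0, -5), (3, -8), (10, -8), (9, 0), (-1, 9).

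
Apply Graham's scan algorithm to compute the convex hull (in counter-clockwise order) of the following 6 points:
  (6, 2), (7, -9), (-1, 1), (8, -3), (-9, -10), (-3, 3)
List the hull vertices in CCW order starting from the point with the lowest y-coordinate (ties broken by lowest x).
Hull (CCW) = [(-9, -10), (7, -9), (8, -3), (6, 2), (-3, 3)]

Graham scan procedure:
  1. Find the pivot p₀ = point with lowest y (tie → lowest x): (-9, -10).
  2. Sort the remaining points by polar angle around p₀.
  3. Walk through sorted points, maintaining a stack; pop the top while the last three entries make a non-left turn (cross product ≤ 0).
  4. Final stack is the convex hull in CCW order: (-9, -10), (7, -9), (8, -3), (6, 2), (-3, 3).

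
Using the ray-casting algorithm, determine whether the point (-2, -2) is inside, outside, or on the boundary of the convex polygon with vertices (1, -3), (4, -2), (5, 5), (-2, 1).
The point (-2, -2) lies strictly outside the polygon

Cast a horizontal ray to the right from the query point and count how many polygon edges it crosses (each edge strictly once or zero times, handled with the usual half-open convention). 
Parity of crossings → even ⇒ outside.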